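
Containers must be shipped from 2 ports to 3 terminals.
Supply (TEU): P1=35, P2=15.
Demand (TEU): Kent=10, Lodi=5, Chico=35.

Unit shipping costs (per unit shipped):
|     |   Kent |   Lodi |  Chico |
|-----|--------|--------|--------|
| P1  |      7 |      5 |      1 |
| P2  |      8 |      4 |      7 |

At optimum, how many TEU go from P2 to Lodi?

5

Optimal shipments:
  P1→Chico: 35 × 1 = 35
  P2→Kent: 10 × 8 = 80
  P2→Lodi: 5 × 4 = 20
Total cost = 135.
So P2→Lodi carries 5 TEU.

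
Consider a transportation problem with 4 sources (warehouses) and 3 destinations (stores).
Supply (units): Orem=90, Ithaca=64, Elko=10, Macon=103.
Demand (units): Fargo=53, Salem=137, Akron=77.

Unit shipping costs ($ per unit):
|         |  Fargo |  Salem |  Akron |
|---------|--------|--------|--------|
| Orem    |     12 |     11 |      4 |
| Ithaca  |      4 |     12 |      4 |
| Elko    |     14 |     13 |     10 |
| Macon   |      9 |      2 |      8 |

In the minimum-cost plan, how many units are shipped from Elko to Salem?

Solving gives:
  Orem–Salem: 24 × $11 = $264
  Orem–Akron: 66 × $4 = $264
  Ithaca–Fargo: 53 × $4 = $212
  Ithaca–Akron: 11 × $4 = $44
  Elko–Salem: 10 × $13 = $130
  Macon–Salem: 103 × $2 = $206
Total cost = $1120.
So Elko→Salem carries 10 units.

10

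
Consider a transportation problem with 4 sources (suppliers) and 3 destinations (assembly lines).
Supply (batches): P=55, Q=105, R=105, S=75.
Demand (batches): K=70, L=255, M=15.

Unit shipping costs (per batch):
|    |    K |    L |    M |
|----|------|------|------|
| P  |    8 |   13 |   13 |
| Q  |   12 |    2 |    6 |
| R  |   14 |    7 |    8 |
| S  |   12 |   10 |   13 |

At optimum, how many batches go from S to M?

Optimal shipments:
  P->K: 55 × 8 = 440
  Q->L: 105 × 2 = 210
  R->L: 90 × 7 = 630
  R->M: 15 × 8 = 120
  S->K: 15 × 12 = 180
  S->L: 60 × 10 = 600
Total cost = 2180.
The route S→M is not used.

0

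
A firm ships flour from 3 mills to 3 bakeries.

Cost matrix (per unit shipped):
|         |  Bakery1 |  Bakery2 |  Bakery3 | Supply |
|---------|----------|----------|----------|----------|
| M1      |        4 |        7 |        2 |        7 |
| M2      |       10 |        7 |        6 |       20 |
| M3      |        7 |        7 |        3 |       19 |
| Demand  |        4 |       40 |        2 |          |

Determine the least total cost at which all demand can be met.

300

An optimal shipping plan:
  M1->Bakery1: 4 sacks
  M1->Bakery2: 1 sacks
  M1->Bakery3: 2 sacks
  M2->Bakery2: 20 sacks
  M3->Bakery2: 19 sacks
Total cost = 300.
(Supply check: M1 ships 7; M2 ships 20; M3 ships 19.)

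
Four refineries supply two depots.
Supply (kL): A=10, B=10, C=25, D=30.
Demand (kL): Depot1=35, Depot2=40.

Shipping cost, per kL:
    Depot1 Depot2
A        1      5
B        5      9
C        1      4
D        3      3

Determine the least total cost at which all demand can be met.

One minimum-cost allocation:
  A→Depot1: 10 × 1 = 10
  B→Depot1: 10 × 5 = 50
  C→Depot1: 15 × 1 = 15
  C→Depot2: 10 × 4 = 40
  D→Depot2: 30 × 3 = 90
Total = 10 + 50 + 15 + 40 + 90 = 205.
(Supply check: A ships 10; B ships 10; C ships 25; D ships 30.)

205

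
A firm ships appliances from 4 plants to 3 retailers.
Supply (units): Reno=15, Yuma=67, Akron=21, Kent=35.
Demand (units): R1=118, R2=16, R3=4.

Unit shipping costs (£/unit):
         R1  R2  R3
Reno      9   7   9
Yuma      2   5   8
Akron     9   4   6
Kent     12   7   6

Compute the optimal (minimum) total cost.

774

An optimal shipping plan:
  Reno→R1: 15 × £9 = £135
  Yuma→R1: 67 × £2 = £134
  Akron→R1: 21 × £9 = £189
  Kent→R1: 15 × £12 = £180
  Kent→R2: 16 × £7 = £112
  Kent→R3: 4 × £6 = £24
Total = 135 + 134 + 189 + 180 + 112 + 24 = £774.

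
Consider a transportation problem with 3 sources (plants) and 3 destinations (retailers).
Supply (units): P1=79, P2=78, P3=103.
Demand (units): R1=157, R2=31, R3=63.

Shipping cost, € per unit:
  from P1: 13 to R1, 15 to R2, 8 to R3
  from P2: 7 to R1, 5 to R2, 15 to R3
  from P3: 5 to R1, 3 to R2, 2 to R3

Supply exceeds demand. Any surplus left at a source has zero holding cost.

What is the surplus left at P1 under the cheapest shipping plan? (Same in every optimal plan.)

9

An optimal plan:
  P1 to R1: 7 × €13 = €91
  P1 to R3: 63 × €8 = €504
  P2 to R1: 47 × €7 = €329
  P2 to R2: 31 × €5 = €155
  P3 to R1: 103 × €5 = €515
Total cost = €1594.
P1 ships 70 of its 79, leaving 9.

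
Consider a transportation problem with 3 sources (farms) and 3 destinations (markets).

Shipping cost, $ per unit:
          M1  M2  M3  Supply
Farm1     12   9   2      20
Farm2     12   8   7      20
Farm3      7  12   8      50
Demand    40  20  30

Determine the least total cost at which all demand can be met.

A cheapest plan:
  Farm1→M3: 20 × $2 = $40
  Farm2→M2: 20 × $8 = $160
  Farm3→M1: 40 × $7 = $280
  Farm3→M3: 10 × $8 = $80
Total = 40 + 160 + 280 + 80 = $560.
(Supply check: Farm1 ships 20; Farm2 ships 20; Farm3 ships 50.)

560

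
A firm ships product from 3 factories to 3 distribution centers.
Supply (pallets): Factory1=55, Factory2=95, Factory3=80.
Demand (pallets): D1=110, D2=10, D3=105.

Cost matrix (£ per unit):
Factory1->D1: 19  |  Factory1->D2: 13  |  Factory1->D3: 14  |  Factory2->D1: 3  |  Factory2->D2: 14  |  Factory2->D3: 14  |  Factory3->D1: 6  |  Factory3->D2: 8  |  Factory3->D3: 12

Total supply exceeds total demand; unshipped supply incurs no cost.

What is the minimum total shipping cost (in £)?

1815

An optimal shipping plan:
  Factory1 to D3: 50 × £14 = £700
  Factory2 to D1: 95 × £3 = £285
  Factory3 to D1: 15 × £6 = £90
  Factory3 to D2: 10 × £8 = £80
  Factory3 to D3: 55 × £12 = £660
Total = 700 + 285 + 90 + 80 + 660 = £1815.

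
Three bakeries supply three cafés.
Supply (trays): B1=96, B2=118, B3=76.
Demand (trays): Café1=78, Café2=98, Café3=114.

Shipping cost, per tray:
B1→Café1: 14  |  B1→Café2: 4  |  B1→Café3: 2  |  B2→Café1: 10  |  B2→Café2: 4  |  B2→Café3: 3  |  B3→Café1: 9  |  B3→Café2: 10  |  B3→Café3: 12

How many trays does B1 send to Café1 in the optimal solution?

The minimum-cost plan:
  B1 to Café3: 96 × 2 = 192
  B2 to Café1: 2 × 10 = 20
  B2 to Café2: 98 × 4 = 392
  B2 to Café3: 18 × 3 = 54
  B3 to Café1: 76 × 9 = 684
Total cost = 1342.
The route B1→Café1 is not used.

0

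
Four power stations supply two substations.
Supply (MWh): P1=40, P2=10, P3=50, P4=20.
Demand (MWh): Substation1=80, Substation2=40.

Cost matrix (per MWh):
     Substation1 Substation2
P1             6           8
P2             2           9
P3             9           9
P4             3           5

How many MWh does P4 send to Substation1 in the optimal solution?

20

The minimum-cost plan:
  P1->Substation1: 40 × 6 = 240
  P2->Substation1: 10 × 2 = 20
  P3->Substation1: 10 × 9 = 90
  P3->Substation2: 40 × 9 = 360
  P4->Substation1: 20 × 3 = 60
Total cost = 770.
So P4→Substation1 carries 20 MWh.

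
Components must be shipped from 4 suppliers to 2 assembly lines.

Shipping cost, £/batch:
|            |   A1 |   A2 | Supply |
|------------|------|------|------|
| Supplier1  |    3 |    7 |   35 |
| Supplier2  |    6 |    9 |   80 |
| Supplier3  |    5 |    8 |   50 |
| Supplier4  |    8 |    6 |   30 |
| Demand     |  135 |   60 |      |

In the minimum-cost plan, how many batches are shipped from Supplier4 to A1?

0

The minimum-cost plan:
  Supplier1->A1: 35 × £3 = £105
  Supplier2->A1: 50 × £6 = £300
  Supplier2->A2: 30 × £9 = £270
  Supplier3->A1: 50 × £5 = £250
  Supplier4->A2: 30 × £6 = £180
Total cost = £1105.
The route Supplier4→A1 is not used.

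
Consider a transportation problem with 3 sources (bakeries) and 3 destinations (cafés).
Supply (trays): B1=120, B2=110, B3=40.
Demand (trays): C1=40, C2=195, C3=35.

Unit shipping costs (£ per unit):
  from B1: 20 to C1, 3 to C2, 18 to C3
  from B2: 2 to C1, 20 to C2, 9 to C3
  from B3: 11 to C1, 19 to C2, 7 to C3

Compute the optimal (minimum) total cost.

2180

One minimum-cost allocation:
  B1–C2: 120 × £3 = £360
  B2–C1: 40 × £2 = £80
  B2–C2: 70 × £20 = £1400
  B3–C2: 5 × £19 = £95
  B3–C3: 35 × £7 = £245
Total = 360 + 80 + 1400 + 95 + 245 = £2180.
(Supply check: B1 ships 120; B2 ships 110; B3 ships 40.)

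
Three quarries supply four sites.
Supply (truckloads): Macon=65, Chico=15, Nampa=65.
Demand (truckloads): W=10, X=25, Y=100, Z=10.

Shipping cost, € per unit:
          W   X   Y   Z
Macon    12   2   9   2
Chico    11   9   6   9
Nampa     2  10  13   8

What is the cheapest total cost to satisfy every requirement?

Optimal allocation:
  Macon->X: 25 × €2 = €50
  Macon->Y: 30 × €9 = €270
  Macon->Z: 10 × €2 = €20
  Chico->Y: 15 × €6 = €90
  Nampa->W: 10 × €2 = €20
  Nampa->Y: 55 × €13 = €715
Total = 50 + 270 + 20 + 90 + 20 + 715 = €1165.

1165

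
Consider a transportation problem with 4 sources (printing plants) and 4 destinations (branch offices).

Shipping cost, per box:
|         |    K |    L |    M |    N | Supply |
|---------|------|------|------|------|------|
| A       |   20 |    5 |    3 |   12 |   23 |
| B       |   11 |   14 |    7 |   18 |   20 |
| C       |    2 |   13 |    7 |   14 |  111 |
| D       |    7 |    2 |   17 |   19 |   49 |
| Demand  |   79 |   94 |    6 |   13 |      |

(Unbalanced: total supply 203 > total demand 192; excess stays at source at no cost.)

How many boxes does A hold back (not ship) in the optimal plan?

An optimal plan:
  A→L: 23 × 5 = 115
  B→L: 3 × 14 = 42
  B→M: 6 × 7 = 42
  C→K: 79 × 2 = 158
  C→L: 19 × 13 = 247
  C→N: 13 × 14 = 182
  D→L: 49 × 2 = 98
Total cost = 884.
A ships 23 of its 23, leaving 0.

0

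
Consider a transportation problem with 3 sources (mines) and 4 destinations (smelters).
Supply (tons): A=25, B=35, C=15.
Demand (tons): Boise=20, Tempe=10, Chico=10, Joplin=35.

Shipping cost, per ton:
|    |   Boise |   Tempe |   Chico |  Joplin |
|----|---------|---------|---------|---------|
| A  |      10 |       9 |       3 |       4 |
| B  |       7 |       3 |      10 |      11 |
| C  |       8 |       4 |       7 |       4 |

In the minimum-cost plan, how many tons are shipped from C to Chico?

The minimum-cost plan:
  A→Chico: 5 tons
  A→Joplin: 20 tons
  B→Boise: 20 tons
  B→Tempe: 10 tons
  B→Chico: 5 tons
  C→Joplin: 15 tons
Total cost = 375.
The route C→Chico is not used.

0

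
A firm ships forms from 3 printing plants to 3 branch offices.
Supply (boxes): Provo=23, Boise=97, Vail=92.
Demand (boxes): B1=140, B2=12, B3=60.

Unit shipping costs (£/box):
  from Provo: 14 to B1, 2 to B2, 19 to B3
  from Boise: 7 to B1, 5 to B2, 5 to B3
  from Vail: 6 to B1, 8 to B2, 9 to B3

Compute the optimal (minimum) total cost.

Optimal allocation:
  Provo->B1: 11 × £14 = £154
  Provo->B2: 12 × £2 = £24
  Boise->B1: 37 × £7 = £259
  Boise->B3: 60 × £5 = £300
  Vail->B1: 92 × £6 = £552
Total = 154 + 24 + 259 + 300 + 552 = £1289.
(Supply check: Provo ships 23; Boise ships 97; Vail ships 92.)

1289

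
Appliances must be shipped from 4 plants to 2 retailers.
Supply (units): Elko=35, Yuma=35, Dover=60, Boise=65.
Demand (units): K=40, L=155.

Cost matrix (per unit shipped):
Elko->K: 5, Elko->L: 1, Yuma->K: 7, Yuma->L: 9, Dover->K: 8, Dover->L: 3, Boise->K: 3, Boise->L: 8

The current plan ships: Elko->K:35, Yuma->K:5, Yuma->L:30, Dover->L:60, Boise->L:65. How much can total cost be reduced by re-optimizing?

330

Current plan cost = 35·5 + 5·7 + 30·9 + 60·3 + 65·8 = 1180.
Optimal plan:
  Elko->L: 35 × 1 = 35
  Yuma->L: 35 × 9 = 315
  Dover->L: 60 × 3 = 180
  Boise->K: 40 × 3 = 120
  Boise->L: 25 × 8 = 200
Optimal cost = 850.
Saving = 1180 − 850 = 330.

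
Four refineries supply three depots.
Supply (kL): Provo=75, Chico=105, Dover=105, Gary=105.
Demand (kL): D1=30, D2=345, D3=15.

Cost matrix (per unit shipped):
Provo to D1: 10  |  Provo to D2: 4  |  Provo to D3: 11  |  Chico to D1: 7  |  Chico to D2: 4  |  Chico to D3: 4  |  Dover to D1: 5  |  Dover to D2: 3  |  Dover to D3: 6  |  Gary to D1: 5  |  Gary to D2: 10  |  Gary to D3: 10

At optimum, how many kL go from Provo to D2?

75

Optimal shipments:
  Provo–D2: 75 × 4 = 300
  Chico–D2: 90 × 4 = 360
  Chico–D3: 15 × 4 = 60
  Dover–D2: 105 × 3 = 315
  Gary–D1: 30 × 5 = 150
  Gary–D2: 75 × 10 = 750
Total cost = 1935.
So Provo→D2 carries 75 kL.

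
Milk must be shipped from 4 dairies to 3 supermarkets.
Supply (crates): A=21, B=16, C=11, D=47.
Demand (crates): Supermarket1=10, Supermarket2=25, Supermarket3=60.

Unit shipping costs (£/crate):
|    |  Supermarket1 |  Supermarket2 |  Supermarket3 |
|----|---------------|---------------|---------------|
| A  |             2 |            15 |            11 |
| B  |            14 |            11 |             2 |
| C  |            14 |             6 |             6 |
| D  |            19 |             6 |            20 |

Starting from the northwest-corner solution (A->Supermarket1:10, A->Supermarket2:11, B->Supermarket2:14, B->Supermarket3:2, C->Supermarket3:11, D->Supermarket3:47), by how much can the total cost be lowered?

Current plan cost = 10·2 + 11·15 + 14·11 + 2·2 + 11·6 + 47·20 = £1349.
Optimal plan:
  A→Supermarket1: 10 × £2 = £20
  A→Supermarket3: 11 × £11 = £121
  B→Supermarket3: 16 × £2 = £32
  C→Supermarket3: 11 × £6 = £66
  D→Supermarket2: 25 × £6 = £150
  D→Supermarket3: 22 × £20 = £440
Optimal cost = £829.
Saving = 1349 − 829 = £520.

520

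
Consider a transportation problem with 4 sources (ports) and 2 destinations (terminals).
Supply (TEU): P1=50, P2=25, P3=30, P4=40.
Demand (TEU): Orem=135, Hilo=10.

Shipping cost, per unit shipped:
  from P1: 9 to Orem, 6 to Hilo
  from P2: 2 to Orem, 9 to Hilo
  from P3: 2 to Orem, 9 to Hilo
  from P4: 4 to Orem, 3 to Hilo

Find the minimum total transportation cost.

690

One minimum-cost allocation:
  P1 to Orem: 40 TEU
  P1 to Hilo: 10 TEU
  P2 to Orem: 25 TEU
  P3 to Orem: 30 TEU
  P4 to Orem: 40 TEU
Total cost = 690.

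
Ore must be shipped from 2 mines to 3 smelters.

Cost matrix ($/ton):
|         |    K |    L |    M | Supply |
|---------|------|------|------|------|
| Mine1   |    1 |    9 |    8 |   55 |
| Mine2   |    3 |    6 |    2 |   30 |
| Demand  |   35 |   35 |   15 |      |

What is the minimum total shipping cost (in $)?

An optimal shipping plan:
  Mine1 to K: 35 × $1 = $35
  Mine1 to L: 20 × $9 = $180
  Mine2 to L: 15 × $6 = $90
  Mine2 to M: 15 × $2 = $30
Total = 35 + 180 + 90 + 30 = $335.

335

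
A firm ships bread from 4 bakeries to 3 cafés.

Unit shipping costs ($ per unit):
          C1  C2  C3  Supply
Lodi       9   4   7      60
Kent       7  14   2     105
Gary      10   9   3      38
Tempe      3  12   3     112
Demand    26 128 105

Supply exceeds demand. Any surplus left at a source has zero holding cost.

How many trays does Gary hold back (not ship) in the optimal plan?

0

Minimum-cost shipments:
  Lodi->C2: 60 × $4 = $240
  Kent->C3: 105 × $2 = $210
  Gary->C2: 38 × $9 = $342
  Tempe->C1: 26 × $3 = $78
  Tempe->C2: 30 × $12 = $360
Total cost = $1230.
Gary ships 38 of its 38, leaving 0.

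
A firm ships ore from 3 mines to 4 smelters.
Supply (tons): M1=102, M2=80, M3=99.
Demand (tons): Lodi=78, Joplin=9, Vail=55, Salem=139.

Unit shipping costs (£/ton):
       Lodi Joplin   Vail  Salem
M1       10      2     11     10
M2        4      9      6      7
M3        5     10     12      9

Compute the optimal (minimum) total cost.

One minimum-cost allocation:
  M1→Joplin: 9 × £2 = £18
  M1→Salem: 93 × £10 = £930
  M2→Vail: 55 × £6 = £330
  M2→Salem: 25 × £7 = £175
  M3→Lodi: 78 × £5 = £390
  M3→Salem: 21 × £9 = £189
Total = 18 + 930 + 330 + 175 + 390 + 189 = £2032.
(Supply check: M1 ships 102; M2 ships 80; M3 ships 99.)

2032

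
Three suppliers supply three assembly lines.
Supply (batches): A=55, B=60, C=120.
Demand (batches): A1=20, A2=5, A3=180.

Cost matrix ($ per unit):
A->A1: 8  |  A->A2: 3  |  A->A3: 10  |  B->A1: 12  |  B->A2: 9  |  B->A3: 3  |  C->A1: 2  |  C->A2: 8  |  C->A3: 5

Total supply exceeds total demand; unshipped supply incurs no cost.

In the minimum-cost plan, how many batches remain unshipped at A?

An optimal plan:
  A->A2: 5 × $3 = $15
  A->A3: 20 × $10 = $200
  B->A3: 60 × $3 = $180
  C->A1: 20 × $2 = $40
  C->A3: 100 × $5 = $500
Total cost = $935.
A ships 25 of its 55, leaving 30.

30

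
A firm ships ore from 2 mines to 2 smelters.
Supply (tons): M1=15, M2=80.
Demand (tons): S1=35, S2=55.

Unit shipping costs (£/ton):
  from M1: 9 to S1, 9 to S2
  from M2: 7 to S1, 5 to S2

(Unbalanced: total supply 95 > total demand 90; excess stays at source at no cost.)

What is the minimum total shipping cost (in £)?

540

A cheapest plan:
  M1–S1: 10 × £9 = £90
  M2–S1: 25 × £7 = £175
  M2–S2: 55 × £5 = £275
Total = 90 + 175 + 275 = £540.
(Supply check: M1 ships 10; M2 ships 80.)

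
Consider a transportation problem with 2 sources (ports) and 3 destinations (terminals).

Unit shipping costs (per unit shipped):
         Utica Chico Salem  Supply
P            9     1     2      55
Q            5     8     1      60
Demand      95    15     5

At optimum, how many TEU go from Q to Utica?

60

Solving gives:
  P->Utica: 35 × 9 = 315
  P->Chico: 15 × 1 = 15
  P->Salem: 5 × 2 = 10
  Q->Utica: 60 × 5 = 300
Total cost = 640.
So Q→Utica carries 60 TEU.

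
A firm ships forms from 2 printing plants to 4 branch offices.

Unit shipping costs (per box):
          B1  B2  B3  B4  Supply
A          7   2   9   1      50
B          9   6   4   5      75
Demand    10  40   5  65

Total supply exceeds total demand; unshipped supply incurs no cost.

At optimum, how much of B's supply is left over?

An optimal plan:
  A→B2: 40 × 2 = 80
  A→B4: 10 × 1 = 10
  B→B1: 10 × 9 = 90
  B→B3: 5 × 4 = 20
  B→B4: 55 × 5 = 275
Total cost = 475.
B ships 70 of its 75, leaving 5.

5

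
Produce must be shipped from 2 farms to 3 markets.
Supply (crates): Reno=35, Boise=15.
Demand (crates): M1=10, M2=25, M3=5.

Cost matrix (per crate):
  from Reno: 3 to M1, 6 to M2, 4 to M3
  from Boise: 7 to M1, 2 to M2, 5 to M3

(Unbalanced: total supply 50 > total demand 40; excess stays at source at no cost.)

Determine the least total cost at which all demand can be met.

140

Optimal allocation:
  Reno→M1: 10 crates
  Reno→M2: 10 crates
  Reno→M3: 5 crates
  Boise→M2: 15 crates
Total cost = 140.
(Supply check: Reno ships 25; Boise ships 15.)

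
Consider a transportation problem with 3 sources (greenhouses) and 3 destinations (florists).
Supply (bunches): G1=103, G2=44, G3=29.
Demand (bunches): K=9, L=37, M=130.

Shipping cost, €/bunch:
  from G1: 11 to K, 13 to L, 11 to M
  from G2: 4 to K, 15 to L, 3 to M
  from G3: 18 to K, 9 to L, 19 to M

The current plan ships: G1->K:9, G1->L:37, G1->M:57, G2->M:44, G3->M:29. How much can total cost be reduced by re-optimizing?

348

Current plan cost = 9·11 + 37·13 + 57·11 + 44·3 + 29·19 = €1890.
Optimal plan:
  G1–K: 9 × €11 = €99
  G1–L: 8 × €13 = €104
  G1–M: 86 × €11 = €946
  G2–M: 44 × €3 = €132
  G3–L: 29 × €9 = €261
Optimal cost = €1542.
Saving = 1890 − 1542 = €348.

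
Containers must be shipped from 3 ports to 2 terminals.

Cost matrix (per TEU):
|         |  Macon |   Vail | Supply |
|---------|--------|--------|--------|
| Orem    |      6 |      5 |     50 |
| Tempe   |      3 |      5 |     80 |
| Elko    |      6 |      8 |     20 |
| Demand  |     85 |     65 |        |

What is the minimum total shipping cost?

An optimal shipping plan:
  Orem–Vail: 50 × 5 = 250
  Tempe–Macon: 65 × 3 = 195
  Tempe–Vail: 15 × 5 = 75
  Elko–Macon: 20 × 6 = 120
Total = 250 + 195 + 75 + 120 = 640.
(Supply check: Orem ships 50; Tempe ships 80; Elko ships 20.)

640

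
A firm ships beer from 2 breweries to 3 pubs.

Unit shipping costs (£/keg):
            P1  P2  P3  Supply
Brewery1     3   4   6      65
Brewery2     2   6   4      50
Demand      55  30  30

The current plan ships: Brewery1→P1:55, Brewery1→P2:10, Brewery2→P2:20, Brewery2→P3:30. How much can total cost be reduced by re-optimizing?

Current plan cost = 55·3 + 10·4 + 20·6 + 30·4 = £445.
Optimal plan:
  Brewery1→P1: 35 × £3 = £105
  Brewery1→P2: 30 × £4 = £120
  Brewery2→P1: 20 × £2 = £40
  Brewery2→P3: 30 × £4 = £120
Optimal cost = £385.
Saving = 445 − 385 = £60.

60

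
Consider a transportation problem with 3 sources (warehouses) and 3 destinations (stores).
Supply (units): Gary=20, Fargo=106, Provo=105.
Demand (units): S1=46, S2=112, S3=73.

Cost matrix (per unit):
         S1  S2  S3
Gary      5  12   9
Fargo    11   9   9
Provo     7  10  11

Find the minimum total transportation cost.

2026

An optimal shipping plan:
  Gary–S1: 20 × 5 = 100
  Fargo–S2: 33 × 9 = 297
  Fargo–S3: 73 × 9 = 657
  Provo–S1: 26 × 7 = 182
  Provo–S2: 79 × 10 = 790
Total = 100 + 297 + 657 + 182 + 790 = 2026.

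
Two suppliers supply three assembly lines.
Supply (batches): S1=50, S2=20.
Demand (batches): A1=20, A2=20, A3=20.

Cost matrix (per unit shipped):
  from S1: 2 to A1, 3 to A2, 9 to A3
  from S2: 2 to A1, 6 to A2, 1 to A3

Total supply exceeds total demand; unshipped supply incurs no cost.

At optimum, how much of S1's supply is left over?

10

An optimal plan:
  S1–A1: 20 × 2 = 40
  S1–A2: 20 × 3 = 60
  S2–A3: 20 × 1 = 20
Total cost = 120.
S1 ships 40 of its 50, leaving 10.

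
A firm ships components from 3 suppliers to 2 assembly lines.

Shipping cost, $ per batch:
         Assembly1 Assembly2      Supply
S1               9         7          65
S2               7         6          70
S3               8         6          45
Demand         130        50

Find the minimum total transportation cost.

Optimal allocation:
  S1->Assembly1: 15 × $9 = $135
  S1->Assembly2: 50 × $7 = $350
  S2->Assembly1: 70 × $7 = $490
  S3->Assembly1: 45 × $8 = $360
Total = 135 + 350 + 490 + 360 = $1335.

1335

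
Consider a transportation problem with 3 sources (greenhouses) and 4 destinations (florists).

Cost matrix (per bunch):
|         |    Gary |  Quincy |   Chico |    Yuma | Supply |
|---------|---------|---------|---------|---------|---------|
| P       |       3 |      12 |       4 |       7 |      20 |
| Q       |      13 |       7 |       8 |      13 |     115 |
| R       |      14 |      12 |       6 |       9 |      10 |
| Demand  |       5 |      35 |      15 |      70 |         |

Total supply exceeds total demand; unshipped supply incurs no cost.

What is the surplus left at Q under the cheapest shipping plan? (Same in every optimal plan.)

Minimum-cost shipments:
  P to Gary: 5 × 3 = 15
  P to Yuma: 15 × 7 = 105
  Q to Quincy: 35 × 7 = 245
  Q to Chico: 15 × 8 = 120
  Q to Yuma: 45 × 13 = 585
  R to Yuma: 10 × 9 = 90
Total cost = 1160.
Q ships 95 of its 115, leaving 20.

20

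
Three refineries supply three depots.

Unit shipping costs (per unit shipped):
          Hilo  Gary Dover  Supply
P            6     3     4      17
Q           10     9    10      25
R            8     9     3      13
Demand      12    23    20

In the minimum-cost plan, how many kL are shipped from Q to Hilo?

12

Solving gives:
  P→Gary: 10 × 3 = 30
  P→Dover: 7 × 4 = 28
  Q→Hilo: 12 × 10 = 120
  Q→Gary: 13 × 9 = 117
  R→Dover: 13 × 3 = 39
Total cost = 334.
So Q→Hilo carries 12 kL.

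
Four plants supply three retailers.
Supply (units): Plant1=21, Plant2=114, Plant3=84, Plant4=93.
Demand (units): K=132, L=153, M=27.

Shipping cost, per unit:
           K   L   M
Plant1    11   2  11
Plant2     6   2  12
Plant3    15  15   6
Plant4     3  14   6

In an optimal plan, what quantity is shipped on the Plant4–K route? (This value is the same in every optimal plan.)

93

Solving gives:
  Plant1 to L: 21 × 2 = 42
  Plant2 to L: 114 × 2 = 228
  Plant3 to K: 39 × 15 = 585
  Plant3 to L: 18 × 15 = 270
  Plant3 to M: 27 × 6 = 162
  Plant4 to K: 93 × 3 = 279
Total cost = 1566.
So Plant4→K carries 93 units.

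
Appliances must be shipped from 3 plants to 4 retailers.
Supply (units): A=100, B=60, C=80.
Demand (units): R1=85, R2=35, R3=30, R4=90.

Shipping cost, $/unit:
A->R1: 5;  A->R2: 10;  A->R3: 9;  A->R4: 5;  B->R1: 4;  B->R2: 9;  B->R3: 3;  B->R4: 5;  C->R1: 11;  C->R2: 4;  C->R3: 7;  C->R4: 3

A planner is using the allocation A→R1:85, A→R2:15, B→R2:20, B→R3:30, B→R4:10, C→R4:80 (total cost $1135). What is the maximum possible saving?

Current plan cost = 85·5 + 15·10 + 20·9 + 30·3 + 10·5 + 80·3 = $1135.
Optimal plan:
  A to R1: 55 × $5 = $275
  A to R4: 45 × $5 = $225
  B to R1: 30 × $4 = $120
  B to R3: 30 × $3 = $90
  C to R2: 35 × $4 = $140
  C to R4: 45 × $3 = $135
Optimal cost = $985.
Saving = 1135 − 985 = $150.

150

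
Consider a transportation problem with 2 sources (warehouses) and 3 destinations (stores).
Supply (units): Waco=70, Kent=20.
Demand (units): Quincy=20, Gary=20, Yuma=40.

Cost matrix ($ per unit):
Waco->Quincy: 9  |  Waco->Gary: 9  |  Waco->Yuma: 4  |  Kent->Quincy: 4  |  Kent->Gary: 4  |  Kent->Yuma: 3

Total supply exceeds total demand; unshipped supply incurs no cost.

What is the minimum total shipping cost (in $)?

420

An optimal shipping plan:
  Waco->Quincy: 20 × $9 = $180
  Waco->Yuma: 40 × $4 = $160
  Kent->Gary: 20 × $4 = $80
Total = 180 + 160 + 80 = $420.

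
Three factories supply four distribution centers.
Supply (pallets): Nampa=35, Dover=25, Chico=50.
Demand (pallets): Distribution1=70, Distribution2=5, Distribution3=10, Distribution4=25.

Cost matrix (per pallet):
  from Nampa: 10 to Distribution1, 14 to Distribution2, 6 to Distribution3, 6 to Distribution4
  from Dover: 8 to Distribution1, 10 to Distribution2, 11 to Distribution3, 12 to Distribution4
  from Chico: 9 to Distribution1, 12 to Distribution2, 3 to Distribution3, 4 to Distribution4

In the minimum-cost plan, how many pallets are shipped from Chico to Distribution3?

Solving gives:
  Nampa->Distribution1: 35 × 10 = 350
  Dover->Distribution1: 20 × 8 = 160
  Dover->Distribution2: 5 × 10 = 50
  Chico->Distribution1: 15 × 9 = 135
  Chico->Distribution3: 10 × 3 = 30
  Chico->Distribution4: 25 × 4 = 100
Total cost = 825.
So Chico→Distribution3 carries 10 pallets.

10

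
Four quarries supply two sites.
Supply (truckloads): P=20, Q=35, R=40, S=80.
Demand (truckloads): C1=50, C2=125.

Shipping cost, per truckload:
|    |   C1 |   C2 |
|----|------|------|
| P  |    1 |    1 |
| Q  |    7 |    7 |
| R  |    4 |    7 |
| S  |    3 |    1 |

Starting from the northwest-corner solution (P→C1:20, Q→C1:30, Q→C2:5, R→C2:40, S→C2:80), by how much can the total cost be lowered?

Current plan cost = 20·1 + 30·7 + 5·7 + 40·7 + 80·1 = 625.
Optimal plan:
  P->C1: 10 truckloads
  P->C2: 10 truckloads
  Q->C2: 35 truckloads
  R->C1: 40 truckloads
  S->C2: 80 truckloads
Optimal cost = 505.
Saving = 625 − 505 = 120.

120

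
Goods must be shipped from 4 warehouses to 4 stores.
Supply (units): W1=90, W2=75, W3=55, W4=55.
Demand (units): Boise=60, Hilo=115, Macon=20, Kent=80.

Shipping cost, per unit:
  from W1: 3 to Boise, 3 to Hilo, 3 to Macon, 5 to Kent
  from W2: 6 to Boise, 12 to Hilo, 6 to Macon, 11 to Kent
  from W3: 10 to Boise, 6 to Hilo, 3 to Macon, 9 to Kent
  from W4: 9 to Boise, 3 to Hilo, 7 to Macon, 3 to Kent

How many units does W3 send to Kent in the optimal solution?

The minimum-cost plan:
  W1→Hilo: 80 × 3 = 240
  W1→Kent: 10 × 5 = 50
  W2→Boise: 60 × 6 = 360
  W2→Kent: 15 × 11 = 165
  W3→Hilo: 35 × 6 = 210
  W3→Macon: 20 × 3 = 60
  W4→Kent: 55 × 3 = 165
Total cost = 1250.
The route W3→Kent is not used.

0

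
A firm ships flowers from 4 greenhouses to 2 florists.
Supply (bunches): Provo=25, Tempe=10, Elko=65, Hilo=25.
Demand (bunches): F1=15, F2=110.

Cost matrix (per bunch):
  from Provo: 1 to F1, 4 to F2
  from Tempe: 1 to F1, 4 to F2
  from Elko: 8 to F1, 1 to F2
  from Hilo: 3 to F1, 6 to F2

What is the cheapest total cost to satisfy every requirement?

310

A cheapest plan:
  Provo->F1: 15 × 1 = 15
  Provo->F2: 10 × 4 = 40
  Tempe->F2: 10 × 4 = 40
  Elko->F2: 65 × 1 = 65
  Hilo->F2: 25 × 6 = 150
Total = 15 + 40 + 40 + 65 + 150 = 310.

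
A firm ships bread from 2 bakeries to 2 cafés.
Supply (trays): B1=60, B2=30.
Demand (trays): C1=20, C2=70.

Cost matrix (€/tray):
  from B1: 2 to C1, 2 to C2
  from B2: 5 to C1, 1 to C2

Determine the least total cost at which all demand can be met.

150

A cheapest plan:
  B1 to C1: 20 × €2 = €40
  B1 to C2: 40 × €2 = €80
  B2 to C2: 30 × €1 = €30
Total = 40 + 80 + 30 = €150.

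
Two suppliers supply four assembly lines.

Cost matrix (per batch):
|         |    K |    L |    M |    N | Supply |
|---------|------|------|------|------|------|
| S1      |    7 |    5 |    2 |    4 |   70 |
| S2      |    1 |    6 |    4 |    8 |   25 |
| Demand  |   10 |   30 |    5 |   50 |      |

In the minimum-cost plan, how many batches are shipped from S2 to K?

10

Optimal shipments:
  S1–L: 15 × 5 = 75
  S1–M: 5 × 2 = 10
  S1–N: 50 × 4 = 200
  S2–K: 10 × 1 = 10
  S2–L: 15 × 6 = 90
Total cost = 385.
So S2→K carries 10 batches.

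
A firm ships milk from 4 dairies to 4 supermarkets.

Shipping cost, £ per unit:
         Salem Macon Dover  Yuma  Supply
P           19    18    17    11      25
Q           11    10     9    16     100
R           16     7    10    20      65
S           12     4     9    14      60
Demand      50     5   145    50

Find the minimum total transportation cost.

2565

An optimal shipping plan:
  P–Yuma: 25 × £11 = £275
  Q–Salem: 50 × £11 = £550
  Q–Dover: 50 × £9 = £450
  R–Dover: 65 × £10 = £650
  S–Macon: 5 × £4 = £20
  S–Dover: 30 × £9 = £270
  S–Yuma: 25 × £14 = £350
Total = 275 + 550 + 450 + 650 + 20 + 270 + 350 = £2565.
(Supply check: P ships 25; Q ships 100; R ships 65; S ships 60.)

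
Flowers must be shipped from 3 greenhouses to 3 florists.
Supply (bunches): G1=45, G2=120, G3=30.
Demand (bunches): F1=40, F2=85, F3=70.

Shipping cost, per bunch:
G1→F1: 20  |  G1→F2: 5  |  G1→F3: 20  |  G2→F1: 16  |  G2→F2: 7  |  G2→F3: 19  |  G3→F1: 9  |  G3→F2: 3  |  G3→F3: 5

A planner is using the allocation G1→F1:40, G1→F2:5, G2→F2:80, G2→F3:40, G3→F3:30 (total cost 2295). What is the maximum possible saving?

240

Current plan cost = 40·20 + 5·5 + 80·7 + 40·19 + 30·5 = 2295.
Optimal plan:
  G1→F2: 45 × 5 = 225
  G2→F1: 40 × 16 = 640
  G2→F2: 40 × 7 = 280
  G2→F3: 40 × 19 = 760
  G3→F3: 30 × 5 = 150
Optimal cost = 2055.
Saving = 2295 − 2055 = 240.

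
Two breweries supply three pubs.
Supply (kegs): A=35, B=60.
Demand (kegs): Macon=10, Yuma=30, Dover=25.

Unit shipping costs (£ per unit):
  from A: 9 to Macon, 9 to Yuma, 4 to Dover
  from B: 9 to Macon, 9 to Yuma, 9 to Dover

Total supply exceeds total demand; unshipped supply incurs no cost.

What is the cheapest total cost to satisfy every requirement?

Optimal allocation:
  A–Macon: 10 × £9 = £90
  A–Dover: 25 × £4 = £100
  B–Yuma: 30 × £9 = £270
Total = 90 + 100 + 270 = £460.

460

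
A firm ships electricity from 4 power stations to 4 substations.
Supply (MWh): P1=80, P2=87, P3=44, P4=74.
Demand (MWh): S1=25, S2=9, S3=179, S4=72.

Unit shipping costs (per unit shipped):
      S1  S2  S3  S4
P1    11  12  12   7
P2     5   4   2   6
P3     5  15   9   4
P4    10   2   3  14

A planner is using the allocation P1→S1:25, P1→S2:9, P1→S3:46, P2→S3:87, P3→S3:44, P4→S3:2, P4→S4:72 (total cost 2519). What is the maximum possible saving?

Current plan cost = 25·11 + 9·12 + 46·12 + 87·2 + 44·9 + 2·3 + 72·14 = 2519.
Optimal plan:
  P1→S3: 8 × 12 = 96
  P1→S4: 72 × 7 = 504
  P2→S3: 87 × 2 = 174
  P3→S1: 25 × 5 = 125
  P3→S3: 19 × 9 = 171
  P4→S2: 9 × 2 = 18
  P4→S3: 65 × 3 = 195
Optimal cost = 1283.
Saving = 2519 − 1283 = 1236.

1236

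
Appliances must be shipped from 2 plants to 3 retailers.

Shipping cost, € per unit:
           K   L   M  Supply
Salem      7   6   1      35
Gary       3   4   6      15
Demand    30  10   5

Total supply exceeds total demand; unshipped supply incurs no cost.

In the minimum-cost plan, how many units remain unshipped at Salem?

Minimum-cost shipments:
  Salem to K: 15 units
  Salem to L: 10 units
  Salem to M: 5 units
  Gary to K: 15 units
Total cost = €215.
Salem ships 30 of its 35, leaving 5.

5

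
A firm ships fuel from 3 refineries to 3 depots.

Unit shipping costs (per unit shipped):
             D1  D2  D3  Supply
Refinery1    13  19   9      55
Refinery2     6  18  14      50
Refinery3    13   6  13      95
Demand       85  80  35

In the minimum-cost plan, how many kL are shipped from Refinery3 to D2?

Optimal shipments:
  Refinery1→D1: 20 × 13 = 260
  Refinery1→D3: 35 × 9 = 315
  Refinery2→D1: 50 × 6 = 300
  Refinery3→D1: 15 × 13 = 195
  Refinery3→D2: 80 × 6 = 480
Total cost = 1550.
So Refinery3→D2 carries 80 kL.

80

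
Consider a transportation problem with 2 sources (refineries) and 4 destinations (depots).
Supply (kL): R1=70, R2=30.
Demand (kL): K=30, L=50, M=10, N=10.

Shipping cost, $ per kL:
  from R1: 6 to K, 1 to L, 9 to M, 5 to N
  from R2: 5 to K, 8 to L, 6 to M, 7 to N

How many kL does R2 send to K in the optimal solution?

Optimal shipments:
  R1–K: 10 kL
  R1–L: 50 kL
  R1–N: 10 kL
  R2–K: 20 kL
  R2–M: 10 kL
Total cost = $320.
So R2→K carries 20 kL.

20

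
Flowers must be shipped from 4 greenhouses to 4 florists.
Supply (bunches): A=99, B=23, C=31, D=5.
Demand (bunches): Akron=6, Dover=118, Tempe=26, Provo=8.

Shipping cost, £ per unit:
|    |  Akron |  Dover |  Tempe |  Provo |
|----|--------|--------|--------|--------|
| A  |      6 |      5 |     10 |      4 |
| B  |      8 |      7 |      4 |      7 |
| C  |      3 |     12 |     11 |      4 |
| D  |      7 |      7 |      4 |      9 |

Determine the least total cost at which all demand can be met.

Optimal allocation:
  A to Dover: 99 × £5 = £495
  B to Dover: 2 × £7 = £14
  B to Tempe: 21 × £4 = £84
  C to Akron: 6 × £3 = £18
  C to Dover: 17 × £12 = £204
  C to Provo: 8 × £4 = £32
  D to Tempe: 5 × £4 = £20
Total = 495 + 14 + 84 + 18 + 204 + 32 + 20 = £867.

867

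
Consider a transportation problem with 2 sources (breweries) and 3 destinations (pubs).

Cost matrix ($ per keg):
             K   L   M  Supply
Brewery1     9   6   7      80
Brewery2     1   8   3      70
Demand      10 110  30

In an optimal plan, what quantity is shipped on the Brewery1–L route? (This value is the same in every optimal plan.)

80

Solving gives:
  Brewery1 to L: 80 kegs
  Brewery2 to K: 10 kegs
  Brewery2 to L: 30 kegs
  Brewery2 to M: 30 kegs
Total cost = $820.
So Brewery1→L carries 80 kegs.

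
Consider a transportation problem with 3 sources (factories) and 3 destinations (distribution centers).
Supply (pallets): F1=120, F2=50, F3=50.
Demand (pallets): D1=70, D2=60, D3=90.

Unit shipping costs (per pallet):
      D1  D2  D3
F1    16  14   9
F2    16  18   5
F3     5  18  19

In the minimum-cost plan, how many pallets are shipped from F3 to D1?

50

The minimum-cost plan:
  F1–D1: 20 × 16 = 320
  F1–D2: 60 × 14 = 840
  F1–D3: 40 × 9 = 360
  F2–D3: 50 × 5 = 250
  F3–D1: 50 × 5 = 250
Total cost = 2020.
So F3→D1 carries 50 pallets.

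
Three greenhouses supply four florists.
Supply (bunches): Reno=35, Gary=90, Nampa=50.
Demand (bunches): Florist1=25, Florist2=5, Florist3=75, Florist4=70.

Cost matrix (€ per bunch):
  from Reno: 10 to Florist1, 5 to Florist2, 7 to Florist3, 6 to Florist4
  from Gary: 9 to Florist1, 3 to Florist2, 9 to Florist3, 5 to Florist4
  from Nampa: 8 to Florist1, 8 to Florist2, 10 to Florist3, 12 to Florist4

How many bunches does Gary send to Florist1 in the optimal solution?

0

The minimum-cost plan:
  Reno→Florist3: 35 bunches
  Gary→Florist2: 5 bunches
  Gary→Florist3: 15 bunches
  Gary→Florist4: 70 bunches
  Nampa→Florist1: 25 bunches
  Nampa→Florist3: 25 bunches
Total cost = €1195.
The route Gary→Florist1 is not used.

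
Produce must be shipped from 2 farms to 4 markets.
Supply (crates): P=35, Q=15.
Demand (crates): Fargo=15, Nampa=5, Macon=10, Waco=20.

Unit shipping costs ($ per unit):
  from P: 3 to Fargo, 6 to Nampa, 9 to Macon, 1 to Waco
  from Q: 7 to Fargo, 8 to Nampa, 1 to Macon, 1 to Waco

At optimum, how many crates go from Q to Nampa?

Optimal shipments:
  P->Fargo: 15 crates
  P->Nampa: 5 crates
  P->Waco: 15 crates
  Q->Macon: 10 crates
  Q->Waco: 5 crates
Total cost = $105.
The route Q→Nampa is not used.

0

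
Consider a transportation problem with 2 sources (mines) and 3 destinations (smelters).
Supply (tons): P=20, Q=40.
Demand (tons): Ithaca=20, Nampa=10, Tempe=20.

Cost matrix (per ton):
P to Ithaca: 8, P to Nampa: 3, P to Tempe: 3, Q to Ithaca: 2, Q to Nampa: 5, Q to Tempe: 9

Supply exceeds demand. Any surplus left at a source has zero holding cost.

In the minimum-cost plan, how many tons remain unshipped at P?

An optimal plan:
  P->Tempe: 20 × 3 = 60
  Q->Ithaca: 20 × 2 = 40
  Q->Nampa: 10 × 5 = 50
Total cost = 150.
P ships 20 of its 20, leaving 0.

0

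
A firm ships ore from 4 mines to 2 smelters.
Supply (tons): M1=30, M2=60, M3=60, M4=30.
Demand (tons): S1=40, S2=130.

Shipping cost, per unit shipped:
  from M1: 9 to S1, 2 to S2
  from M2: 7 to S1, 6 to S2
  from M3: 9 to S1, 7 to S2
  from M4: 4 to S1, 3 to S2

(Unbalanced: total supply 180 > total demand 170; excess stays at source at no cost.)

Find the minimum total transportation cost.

Optimal allocation:
  M1→S2: 30 × 2 = 60
  M2→S1: 40 × 7 = 280
  M2→S2: 20 × 6 = 120
  M3→S2: 50 × 7 = 350
  M4→S2: 30 × 3 = 90
Total = 60 + 280 + 120 + 350 + 90 = 900.
(Supply check: M1 ships 30; M2 ships 60; M3 ships 50; M4 ships 30.)

900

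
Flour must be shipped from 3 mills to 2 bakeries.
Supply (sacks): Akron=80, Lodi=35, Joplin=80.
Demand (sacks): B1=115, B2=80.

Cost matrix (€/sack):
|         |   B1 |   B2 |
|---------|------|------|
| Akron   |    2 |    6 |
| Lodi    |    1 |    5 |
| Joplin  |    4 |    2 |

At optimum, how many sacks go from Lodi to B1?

The minimum-cost plan:
  Akron to B1: 80 × €2 = €160
  Lodi to B1: 35 × €1 = €35
  Joplin to B2: 80 × €2 = €160
Total cost = €355.
So Lodi→B1 carries 35 sacks.

35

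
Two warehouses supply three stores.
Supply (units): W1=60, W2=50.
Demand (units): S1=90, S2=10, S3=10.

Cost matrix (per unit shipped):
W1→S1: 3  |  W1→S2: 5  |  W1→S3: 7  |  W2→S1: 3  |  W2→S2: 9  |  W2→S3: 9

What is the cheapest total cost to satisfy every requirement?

An optimal shipping plan:
  W1–S1: 40 × 3 = 120
  W1–S2: 10 × 5 = 50
  W1–S3: 10 × 7 = 70
  W2–S1: 50 × 3 = 150
Total = 120 + 50 + 70 + 150 = 390.
(Supply check: W1 ships 60; W2 ships 50.)

390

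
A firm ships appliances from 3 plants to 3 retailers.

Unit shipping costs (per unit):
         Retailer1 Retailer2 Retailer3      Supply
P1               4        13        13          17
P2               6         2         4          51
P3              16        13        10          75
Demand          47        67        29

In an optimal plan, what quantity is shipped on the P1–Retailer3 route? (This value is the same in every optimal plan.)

Solving gives:
  P1->Retailer1: 17 × 4 = 68
  P2->Retailer2: 51 × 2 = 102
  P3->Retailer1: 30 × 16 = 480
  P3->Retailer2: 16 × 13 = 208
  P3->Retailer3: 29 × 10 = 290
Total cost = 1148.
The route P1→Retailer3 is not used.

0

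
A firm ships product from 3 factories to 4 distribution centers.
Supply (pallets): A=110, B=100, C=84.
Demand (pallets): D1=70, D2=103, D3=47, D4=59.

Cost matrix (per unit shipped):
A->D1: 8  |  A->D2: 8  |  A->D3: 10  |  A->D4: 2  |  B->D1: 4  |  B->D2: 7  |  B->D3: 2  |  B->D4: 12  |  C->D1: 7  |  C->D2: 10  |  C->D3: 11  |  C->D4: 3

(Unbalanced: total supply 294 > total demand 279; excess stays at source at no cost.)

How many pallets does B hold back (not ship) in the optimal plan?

Minimum-cost shipments:
  A->D2: 103 × 8 = 824
  A->D4: 7 × 2 = 14
  B->D1: 53 × 4 = 212
  B->D3: 47 × 2 = 94
  C->D1: 17 × 7 = 119
  C->D4: 52 × 3 = 156
Total cost = 1419.
B ships 100 of its 100, leaving 0.

0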